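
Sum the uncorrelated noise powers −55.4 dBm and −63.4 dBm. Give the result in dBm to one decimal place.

Convert to linear, add, convert back:
P₁ = 2.88×10⁻⁹ W, P₂ = 4.57×10⁻¹⁰ W
P_tot = 3.34×10⁻⁹ W → 10 log₁₀(P_tot / 10⁻³) = −54.8 dBm

−54.8 dBm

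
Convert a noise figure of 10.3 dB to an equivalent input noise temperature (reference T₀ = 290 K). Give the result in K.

F = 10^(10.3/10) = 10.7152
T_e = (F − 1)·T₀ = (10.7152 − 1) × 290 = 2817 K

2817 K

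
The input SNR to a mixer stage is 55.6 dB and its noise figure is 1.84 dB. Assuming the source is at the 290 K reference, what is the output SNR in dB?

By definition F = SNR_in/SNR_out, so in dB: SNR_out = SNR_in − NF
SNR_out = 55.6 − 1.84 = 53.76 dB

53.76 dB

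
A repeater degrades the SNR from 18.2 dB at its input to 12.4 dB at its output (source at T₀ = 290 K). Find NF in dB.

5.8 dB

NF (dB) = SNR_in(dB) − SNR_out(dB) when the source is at T₀
NF = 18.2 − 12.4 = 5.8 dB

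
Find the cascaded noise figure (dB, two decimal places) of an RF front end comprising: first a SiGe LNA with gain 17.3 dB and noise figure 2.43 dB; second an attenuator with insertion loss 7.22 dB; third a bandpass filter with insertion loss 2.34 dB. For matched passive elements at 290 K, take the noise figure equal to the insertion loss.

2.79 dB

Convert to linear (a loss of L dB is a gain of −L dB): F_i = 10^(NF_i/10), G_i = 10^(G_i,dB/10)
  Stage 1: F_1 = 10^(2.43/10) = 1.750, G_1 = 10^(17.3/10) = 53.70
  Stage 2: F_2 = 10^(7.22/10) = 5.272, G_2 = 10^(−7.22/10) = 0.1897
  Stage 3: F_3 = 10^(2.34/10) = 1.714, G_3 = 10^(−2.34/10) = 0.5834
Friis cascade:
  F = 1.750 + (5.272 − 1)/53.70 + (1.714 − 1)/10.19 = 1.899
NF = 10 log₁₀(1.899) = 2.79 dB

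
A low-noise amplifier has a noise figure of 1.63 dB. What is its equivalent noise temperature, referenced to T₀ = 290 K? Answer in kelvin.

132 K

F = 10^(1.63/10) = 1.45546
T_e = (F − 1)·T₀ = (1.45546 − 1) × 290 = 132 K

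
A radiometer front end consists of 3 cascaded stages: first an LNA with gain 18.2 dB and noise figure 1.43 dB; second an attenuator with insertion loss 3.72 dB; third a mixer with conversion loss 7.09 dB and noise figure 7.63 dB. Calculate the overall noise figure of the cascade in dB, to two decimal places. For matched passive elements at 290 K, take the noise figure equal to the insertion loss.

Convert to linear (a loss of L dB is a gain of −L dB): F_i = 10^(NF_i/10), G_i = 10^(G_i,dB/10)
  Stage 1: F_1 = 10^(1.43/10) = 1.390, G_1 = 10^(18.2/10) = 66.07
  Stage 2: F_2 = 10^(3.72/10) = 2.355, G_2 = 10^(−3.72/10) = 0.4246
  Stage 3: F_3 = 10^(7.63/10) = 5.794, G_3 = 10^(−7.09/10) = 0.1954
Friis cascade:
  F = 1.390 + (2.355 − 1)/66.07 + (5.794 − 1)/28.05 = 1.581
NF = 10 log₁₀(1.581) = 1.99 dB

1.99 dB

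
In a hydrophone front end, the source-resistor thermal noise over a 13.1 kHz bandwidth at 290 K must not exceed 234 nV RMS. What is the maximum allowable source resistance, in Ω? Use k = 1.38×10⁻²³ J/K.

Johnson–Nyquist: V_n = √(4kTRB) ⇒ R = V_n² / (4kTB)
4kTB = 4 × 1.38×10⁻²³ × 290 × 1.31×10⁴ = 2.10×10⁻¹⁶
R = (2.34×10⁻⁷)² / 2.10×10⁻¹⁶ = 2.61×10² Ω = 261 Ω

261 Ω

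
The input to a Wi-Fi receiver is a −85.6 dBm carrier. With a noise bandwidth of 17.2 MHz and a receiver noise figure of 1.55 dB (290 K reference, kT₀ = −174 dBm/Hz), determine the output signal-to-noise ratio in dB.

14.5 dB

Noise floor: N = −174 + 10 log₁₀(B) + NF
10 log₁₀(1.72×10⁷) = 72.36 dB
N = −174 + 72.36 + 1.55 = −100.09 dBm
SNR = P_sig − N = −85.6 − (−100.09) = 14.49 dB → 14.5 dB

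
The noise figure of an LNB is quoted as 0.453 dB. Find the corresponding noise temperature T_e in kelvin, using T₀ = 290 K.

31.9 K

F = 10^(0.453/10) = 1.10994
T_e = (F − 1)·T₀ = (1.10994 − 1) × 290 = 31.9 K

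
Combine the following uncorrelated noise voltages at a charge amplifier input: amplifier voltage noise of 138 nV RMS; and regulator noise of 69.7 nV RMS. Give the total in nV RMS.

155 nV

Uncorrelated sources add in power (mean-square): V_tot = √(ΣV_i²)
V_tot = √[(1.38×10⁻⁷)² + (6.97×10⁻⁸)²] = 1.55×10⁻⁷ V = 155 nV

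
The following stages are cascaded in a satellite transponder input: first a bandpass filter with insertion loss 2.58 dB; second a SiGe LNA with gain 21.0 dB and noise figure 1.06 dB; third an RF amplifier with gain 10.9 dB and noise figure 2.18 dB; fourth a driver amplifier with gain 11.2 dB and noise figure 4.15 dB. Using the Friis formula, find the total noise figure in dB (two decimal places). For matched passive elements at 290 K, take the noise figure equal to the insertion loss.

Convert to linear (a loss of L dB is a gain of −L dB): F_i = 10^(NF_i/10), G_i = 10^(G_i,dB/10)
  Stage 1: F_1 = 10^(2.58/10) = 1.811, G_1 = 10^(−2.58/10) = 0.5521
  Stage 2: F_2 = 10^(1.06/10) = 1.276, G_2 = 10^(21.0/10) = 125.9
  Stage 3: F_3 = 10^(2.18/10) = 1.652, G_3 = 10^(10.9/10) = 12.30
  Stage 4: F_4 = 10^(4.15/10) = 2.600, G_4 = 10^(11.2/10) = 13.18
Friis cascade:
  F = 1.811 + (1.276 − 1)/0.5521 + (1.652 − 1)/69.50 + (2.600 − 1)/855.1 = 2.323
NF = 10 log₁₀(2.323) = 3.66 dB

3.66 dB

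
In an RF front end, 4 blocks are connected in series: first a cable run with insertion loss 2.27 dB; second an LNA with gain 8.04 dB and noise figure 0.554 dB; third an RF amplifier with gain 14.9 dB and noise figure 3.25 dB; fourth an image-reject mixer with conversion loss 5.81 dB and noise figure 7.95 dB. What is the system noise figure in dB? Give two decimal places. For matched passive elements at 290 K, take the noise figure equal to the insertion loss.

Convert to linear (a loss of L dB is a gain of −L dB): F_i = 10^(NF_i/10), G_i = 10^(G_i,dB/10)
  Stage 1: F_1 = 10^(2.27/10) = 1.687, G_1 = 10^(−2.27/10) = 0.5929
  Stage 2: F_2 = 10^(0.554/10) = 1.136, G_2 = 10^(8.04/10) = 6.368
  Stage 3: F_3 = 10^(3.25/10) = 2.113, G_3 = 10^(14.9/10) = 30.90
  Stage 4: F_4 = 10^(7.95/10) = 6.237, G_4 = 10^(−5.81/10) = 0.2624
Friis cascade:
  F = 1.687 + (1.136 − 1)/0.5929 + (2.113 − 1)/3.776 + (6.237 − 1)/116.7 = 2.256
NF = 10 log₁₀(2.256) = 3.53 dB

3.53 dB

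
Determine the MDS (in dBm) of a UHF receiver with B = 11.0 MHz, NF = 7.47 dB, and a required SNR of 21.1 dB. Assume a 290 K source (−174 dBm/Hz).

Sensitivity = −174 + 10 log₁₀(B) + NF + SNR_min
= −174 + 70.41 + 7.47 + 21.1
= −75.02 dBm → −75.0 dBm

−75.0 dBm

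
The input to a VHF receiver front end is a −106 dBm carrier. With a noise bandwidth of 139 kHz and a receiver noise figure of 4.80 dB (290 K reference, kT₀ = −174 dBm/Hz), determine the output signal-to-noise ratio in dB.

11.8 dB

Noise floor: N = −174 + 10 log₁₀(B) + NF
10 log₁₀(1.39×10⁵) = 51.43 dB
N = −174 + 51.43 + 4.80 = −117.77 dBm
SNR = P_sig − N = −106 − (−117.77) = 11.77 dB → 11.8 dB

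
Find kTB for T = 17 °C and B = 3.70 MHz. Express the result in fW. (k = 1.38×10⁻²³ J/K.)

14.8 fW

T = 17 °C + 273.15 = 290.15 K
P_n = kTB = 1.38×10⁻²³ × 290.15 × 3.70×10⁶ = 1.48×10⁻¹⁴ W = 14.8 fW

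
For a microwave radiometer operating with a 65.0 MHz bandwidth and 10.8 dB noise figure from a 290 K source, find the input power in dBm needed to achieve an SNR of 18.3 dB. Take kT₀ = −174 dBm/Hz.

Sensitivity = −174 + 10 log₁₀(B) + NF + SNR_min
= −174 + 78.13 + 10.8 + 18.3
= −66.77 dBm → −66.8 dBm

−66.8 dBm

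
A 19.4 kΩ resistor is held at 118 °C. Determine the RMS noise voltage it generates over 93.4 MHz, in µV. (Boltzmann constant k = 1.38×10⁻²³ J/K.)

T = 118 °C + 273.15 = 391.15 K
V_n = √(4kTRB)
4kTRB = 4 × 1.38×10⁻²³ × 391.15 × 1.94×10⁴ × 9.34×10⁷ = 3.91×10⁻⁸ V²
V_n = √(3.91×10⁻⁸) = 1.98×10⁻⁴ V = 198 µV

198 µV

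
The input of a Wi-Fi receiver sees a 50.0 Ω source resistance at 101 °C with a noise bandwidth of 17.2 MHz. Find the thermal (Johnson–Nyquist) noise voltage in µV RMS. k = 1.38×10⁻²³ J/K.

4.21 µV

T = 101 °C + 273.15 = 374.15 K
V_n = √(4kTRB)
4kTRB = 4 × 1.38×10⁻²³ × 374.15 × 5.00×10¹ × 1.72×10⁷ = 1.78×10⁻¹¹ V²
V_n = √(1.78×10⁻¹¹) = 4.21×10⁻⁶ V = 4.21 µV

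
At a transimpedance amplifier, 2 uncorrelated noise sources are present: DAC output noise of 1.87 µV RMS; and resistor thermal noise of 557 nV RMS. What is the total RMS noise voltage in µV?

Uncorrelated sources add in power (mean-square): V_tot = √(ΣV_i²)
V_tot = √[(1.87×10⁻⁶)² + (5.57×10⁻⁷)²] = 1.95×10⁻⁶ V = 1.95 µV

1.95 µV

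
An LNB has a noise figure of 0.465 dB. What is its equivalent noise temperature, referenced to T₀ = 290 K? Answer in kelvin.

F = 10^(0.465/10) = 1.11301
T_e = (F − 1)·T₀ = (1.11301 − 1) × 290 = 32.8 K

32.8 K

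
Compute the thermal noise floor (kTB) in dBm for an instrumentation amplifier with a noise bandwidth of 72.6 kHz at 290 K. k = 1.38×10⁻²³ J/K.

P_n = kTB = 1.38×10⁻²³ × 290 × 7.26×10⁴ = 2.91×10⁻¹⁶ W
In dBm: 10 log₁₀(2.91×10⁻¹⁶ / 10⁻³) = −125.4 dBm

−125.4 dBm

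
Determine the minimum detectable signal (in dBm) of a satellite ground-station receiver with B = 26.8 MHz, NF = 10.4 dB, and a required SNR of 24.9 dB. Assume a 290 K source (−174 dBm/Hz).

Sensitivity = −174 + 10 log₁₀(B) + NF + SNR_min
= −174 + 74.28 + 10.4 + 24.9
= −64.42 dBm → −64.4 dBm

−64.4 dBm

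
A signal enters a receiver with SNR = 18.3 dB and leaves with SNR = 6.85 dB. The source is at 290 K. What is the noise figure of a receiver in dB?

11.45 dB

NF (dB) = SNR_in(dB) − SNR_out(dB) when the source is at T₀
NF = 18.3 − 6.85 = 11.45 dB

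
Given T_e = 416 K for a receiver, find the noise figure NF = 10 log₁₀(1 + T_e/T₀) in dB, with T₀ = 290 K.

F = 1 + T_e/T₀ = 1 + 416/290 = 2.43448
NF = 10 log₁₀(2.43448) = 3.86 dB

3.86 dB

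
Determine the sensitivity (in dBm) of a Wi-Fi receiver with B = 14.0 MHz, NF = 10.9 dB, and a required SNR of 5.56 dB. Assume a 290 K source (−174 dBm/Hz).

−86.1 dBm

Sensitivity = −174 + 10 log₁₀(B) + NF + SNR_min
= −174 + 71.46 + 10.9 + 5.56
= −86.08 dBm → −86.1 dBm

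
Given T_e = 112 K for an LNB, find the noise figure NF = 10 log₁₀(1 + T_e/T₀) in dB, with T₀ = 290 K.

F = 1 + T_e/T₀ = 1 + 112/290 = 1.38621
NF = 10 log₁₀(1.38621) = 1.42 dB

1.42 dB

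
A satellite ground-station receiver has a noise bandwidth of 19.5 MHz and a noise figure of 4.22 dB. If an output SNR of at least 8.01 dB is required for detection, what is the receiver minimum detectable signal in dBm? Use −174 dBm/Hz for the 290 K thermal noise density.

Sensitivity = −174 + 10 log₁₀(B) + NF + SNR_min
= −174 + 72.9 + 4.22 + 8.01
= −88.87 dBm → −88.9 dBm

−88.9 dBm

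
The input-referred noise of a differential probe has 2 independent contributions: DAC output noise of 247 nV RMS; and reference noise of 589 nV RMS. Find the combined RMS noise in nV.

639 nV

Uncorrelated sources add in power (mean-square): V_tot = √(ΣV_i²)
V_tot = √[(2.47×10⁻⁷)² + (5.89×10⁻⁷)²] = 6.39×10⁻⁷ V = 639 nV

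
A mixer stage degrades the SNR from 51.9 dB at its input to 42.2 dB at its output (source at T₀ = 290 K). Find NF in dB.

9.7 dB

NF (dB) = SNR_in(dB) − SNR_out(dB) when the source is at T₀
NF = 51.9 − 42.2 = 9.7 dB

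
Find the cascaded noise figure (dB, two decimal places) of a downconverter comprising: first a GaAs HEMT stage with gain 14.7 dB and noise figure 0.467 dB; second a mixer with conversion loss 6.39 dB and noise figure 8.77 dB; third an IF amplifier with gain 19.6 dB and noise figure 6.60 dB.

2.70 dB

Convert to linear (a loss of L dB is a gain of −L dB): F_i = 10^(NF_i/10), G_i = 10^(G_i,dB/10)
  Stage 1: F_1 = 10^(0.467/10) = 1.114, G_1 = 10^(14.7/10) = 29.51
  Stage 2: F_2 = 10^(8.77/10) = 7.534, G_2 = 10^(−6.39/10) = 0.2296
  Stage 3: F_3 = 10^(6.60/10) = 4.571, G_3 = 10^(19.6/10) = 91.20
Friis cascade:
  F = 1.114 + (7.534 − 1)/29.51 + (4.571 − 1)/6.776 = 1.862
NF = 10 log₁₀(1.862) = 2.70 dB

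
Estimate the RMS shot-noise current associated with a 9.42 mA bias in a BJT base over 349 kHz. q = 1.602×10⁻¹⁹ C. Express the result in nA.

32.5 nA

I_n = √(2qI·B)
2qI·B = 2 × 1.602×10⁻¹⁹ × 9.42×10⁻³ × 3.49×10⁵ = 1.05×10⁻¹⁵ A²
I_n = √(1.05×10⁻¹⁵) = 3.25×10⁻⁸ A = 32.5 nA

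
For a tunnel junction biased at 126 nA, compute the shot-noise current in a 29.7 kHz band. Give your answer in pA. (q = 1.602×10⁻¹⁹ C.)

34.6 pA

I_n = √(2qI·B)
2qI·B = 2 × 1.602×10⁻¹⁹ × 1.26×10⁻⁷ × 2.97×10⁴ = 1.20×10⁻²¹ A²
I_n = √(1.20×10⁻²¹) = 3.46×10⁻¹¹ A = 34.6 pA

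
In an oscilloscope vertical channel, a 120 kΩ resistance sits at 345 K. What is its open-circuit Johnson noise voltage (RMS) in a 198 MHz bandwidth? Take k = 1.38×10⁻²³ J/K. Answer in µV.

V_n = √(4kTRB)
4kTRB = 4 × 1.38×10⁻²³ × 345 × 1.20×10⁵ × 1.98×10⁸ = 4.52×10⁻⁷ V²
V_n = √(4.52×10⁻⁷) = 6.73×10⁻⁴ V = 673 µV

673 µV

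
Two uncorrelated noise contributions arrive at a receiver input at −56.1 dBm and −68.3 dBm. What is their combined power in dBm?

Convert to linear, add, convert back:
P₁ = 2.45×10⁻⁹ W, P₂ = 1.48×10⁻¹⁰ W
P_tot = 2.60×10⁻⁹ W → 10 log₁₀(P_tot / 10⁻³) = −55.8 dBm

−55.8 dBm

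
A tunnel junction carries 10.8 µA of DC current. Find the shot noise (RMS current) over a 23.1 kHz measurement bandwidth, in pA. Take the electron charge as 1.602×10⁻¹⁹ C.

I_n = √(2qI·B)
2qI·B = 2 × 1.602×10⁻¹⁹ × 1.08×10⁻⁵ × 2.31×10⁴ = 7.99×10⁻²⁰ A²
I_n = √(7.99×10⁻²⁰) = 2.83×10⁻¹⁰ A = 283 pA

283 pA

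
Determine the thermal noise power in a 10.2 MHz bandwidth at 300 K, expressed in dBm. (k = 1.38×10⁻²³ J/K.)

−103.7 dBm

P_n = kTB = 1.38×10⁻²³ × 300 × 1.02×10⁷ = 4.22×10⁻¹⁴ W
In dBm: 10 log₁₀(4.22×10⁻¹⁴ / 10⁻³) = −103.7 dBm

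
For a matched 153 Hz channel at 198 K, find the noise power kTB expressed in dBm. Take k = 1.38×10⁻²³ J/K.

P_n = kTB = 1.38×10⁻²³ × 198 × 1.53×10² = 4.18×10⁻¹⁹ W
In dBm: 10 log₁₀(4.18×10⁻¹⁹ / 10⁻³) = −153.8 dBm

−153.8 dBm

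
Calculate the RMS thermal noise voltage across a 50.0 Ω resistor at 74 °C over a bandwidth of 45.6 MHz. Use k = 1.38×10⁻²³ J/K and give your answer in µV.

T = 74 °C + 273.15 = 347.15 K
V_n = √(4kTRB)
4kTRB = 4 × 1.38×10⁻²³ × 347.15 × 5.00×10¹ × 4.56×10⁷ = 4.37×10⁻¹¹ V²
V_n = √(4.37×10⁻¹¹) = 6.61×10⁻⁶ V = 6.61 µV

6.61 µV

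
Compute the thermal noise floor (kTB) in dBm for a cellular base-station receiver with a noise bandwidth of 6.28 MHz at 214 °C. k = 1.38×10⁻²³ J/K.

−103.7 dBm

T = 214 °C + 273.15 = 487.15 K
P_n = kTB = 1.38×10⁻²³ × 487.15 × 6.28×10⁶ = 4.22×10⁻¹⁴ W
In dBm: 10 log₁₀(4.22×10⁻¹⁴ / 10⁻³) = −103.7 dBm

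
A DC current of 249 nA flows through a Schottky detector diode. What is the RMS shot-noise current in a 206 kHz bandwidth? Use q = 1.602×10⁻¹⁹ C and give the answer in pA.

128 pA

I_n = √(2qI·B)
2qI·B = 2 × 1.602×10⁻¹⁹ × 2.49×10⁻⁷ × 2.06×10⁵ = 1.64×10⁻²⁰ A²
I_n = √(1.64×10⁻²⁰) = 1.28×10⁻¹⁰ A = 128 pA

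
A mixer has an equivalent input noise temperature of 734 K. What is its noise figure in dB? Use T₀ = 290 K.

F = 1 + T_e/T₀ = 1 + 734/290 = 3.53103
NF = 10 log₁₀(3.53103) = 5.48 dB

5.48 dB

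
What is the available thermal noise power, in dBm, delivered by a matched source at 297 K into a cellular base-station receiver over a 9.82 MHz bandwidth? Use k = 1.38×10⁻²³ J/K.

−104.0 dBm

P_n = kTB = 1.38×10⁻²³ × 297 × 9.82×10⁶ = 4.02×10⁻¹⁴ W
In dBm: 10 log₁₀(4.02×10⁻¹⁴ / 10⁻³) = −104.0 dBm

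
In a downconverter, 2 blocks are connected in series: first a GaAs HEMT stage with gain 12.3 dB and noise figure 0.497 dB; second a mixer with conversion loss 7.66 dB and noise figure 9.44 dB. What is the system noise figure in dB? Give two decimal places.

1.99 dB

Convert to linear (a loss of L dB is a gain of −L dB): F_i = 10^(NF_i/10), G_i = 10^(G_i,dB/10)
  Stage 1: F_1 = 10^(0.497/10) = 1.121, G_1 = 10^(12.3/10) = 16.98
  Stage 2: F_2 = 10^(9.44/10) = 8.790, G_2 = 10^(−7.66/10) = 0.1714
Friis cascade:
  F = 1.121 + (8.790 − 1)/16.98 = 1.580
NF = 10 log₁₀(1.580) = 1.99 dB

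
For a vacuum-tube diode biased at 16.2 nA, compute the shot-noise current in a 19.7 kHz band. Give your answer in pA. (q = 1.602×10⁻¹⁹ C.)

10.1 pA

I_n = √(2qI·B)
2qI·B = 2 × 1.602×10⁻¹⁹ × 1.62×10⁻⁸ × 1.97×10⁴ = 1.02×10⁻²² A²
I_n = √(1.02×10⁻²²) = 1.01×10⁻¹¹ A = 10.1 pA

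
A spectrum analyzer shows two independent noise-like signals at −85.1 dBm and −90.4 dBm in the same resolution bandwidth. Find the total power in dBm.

−84.0 dBm

Convert to linear, add, convert back:
P₁ = 3.09×10⁻¹² W, P₂ = 9.12×10⁻¹³ W
P_tot = 4.00×10⁻¹² W → 10 log₁₀(P_tot / 10⁻³) = −84.0 dBm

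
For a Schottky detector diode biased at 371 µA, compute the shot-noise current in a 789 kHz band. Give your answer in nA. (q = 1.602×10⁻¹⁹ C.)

I_n = √(2qI·B)
2qI·B = 2 × 1.602×10⁻¹⁹ × 3.71×10⁻⁴ × 7.89×10⁵ = 9.38×10⁻¹⁷ A²
I_n = √(9.38×10⁻¹⁷) = 9.68×10⁻⁹ A = 9.68 nA

9.68 nA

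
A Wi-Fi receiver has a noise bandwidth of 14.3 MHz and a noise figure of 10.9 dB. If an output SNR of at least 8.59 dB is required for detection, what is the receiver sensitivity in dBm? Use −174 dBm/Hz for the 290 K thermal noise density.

−83.0 dBm

Sensitivity = −174 + 10 log₁₀(B) + NF + SNR_min
= −174 + 71.55 + 10.9 + 8.59
= −82.96 dBm → −83.0 dBm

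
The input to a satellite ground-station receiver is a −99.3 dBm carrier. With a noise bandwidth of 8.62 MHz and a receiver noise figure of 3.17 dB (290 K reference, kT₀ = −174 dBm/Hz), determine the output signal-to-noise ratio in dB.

2.2 dB

Noise floor: N = −174 + 10 log₁₀(B) + NF
10 log₁₀(8.62×10⁶) = 69.36 dB
N = −174 + 69.36 + 3.17 = −101.47 dBm
SNR = P_sig − N = −99.3 − (−101.47) = 2.17 dB → 2.2 dB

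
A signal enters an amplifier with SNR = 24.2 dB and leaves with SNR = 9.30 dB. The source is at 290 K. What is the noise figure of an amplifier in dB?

14.90 dB

NF (dB) = SNR_in(dB) − SNR_out(dB) when the source is at T₀
NF = 24.2 − 9.30 = 14.90 dB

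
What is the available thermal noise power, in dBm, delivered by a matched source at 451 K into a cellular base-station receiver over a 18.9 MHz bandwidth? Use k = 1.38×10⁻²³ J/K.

P_n = kTB = 1.38×10⁻²³ × 451 × 1.89×10⁷ = 1.18×10⁻¹³ W
In dBm: 10 log₁₀(1.18×10⁻¹³ / 10⁻³) = −99.3 dBm

−99.3 dBm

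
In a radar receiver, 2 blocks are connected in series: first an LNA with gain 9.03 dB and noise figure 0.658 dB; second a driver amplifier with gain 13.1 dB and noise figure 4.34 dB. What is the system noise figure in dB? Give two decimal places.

Convert to linear (a loss of L dB is a gain of −L dB): F_i = 10^(NF_i/10), G_i = 10^(G_i,dB/10)
  Stage 1: F_1 = 10^(0.658/10) = 1.164, G_1 = 10^(9.03/10) = 7.998
  Stage 2: F_2 = 10^(4.34/10) = 2.716, G_2 = 10^(13.1/10) = 20.42
Friis cascade:
  F = 1.164 + (2.716 − 1)/7.998 = 1.378
NF = 10 log₁₀(1.378) = 1.39 dB

1.39 dB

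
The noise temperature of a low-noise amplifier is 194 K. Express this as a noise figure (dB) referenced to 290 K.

2.22 dB

F = 1 + T_e/T₀ = 1 + 194/290 = 1.66897
NF = 10 log₁₀(1.66897) = 2.22 dB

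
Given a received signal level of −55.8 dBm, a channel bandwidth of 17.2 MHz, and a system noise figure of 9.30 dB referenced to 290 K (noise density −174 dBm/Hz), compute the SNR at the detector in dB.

Noise floor: N = −174 + 10 log₁₀(B) + NF
10 log₁₀(1.72×10⁷) = 72.36 dB
N = −174 + 72.36 + 9.30 = −92.34 dBm
SNR = P_sig − N = −55.8 − (−92.34) = 36.54 dB → 36.5 dB

36.5 dB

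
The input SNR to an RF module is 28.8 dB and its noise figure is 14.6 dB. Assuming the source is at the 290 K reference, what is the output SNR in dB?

By definition F = SNR_in/SNR_out, so in dB: SNR_out = SNR_in − NF
SNR_out = 28.8 − 14.6 = 14.2 dB

14.2 dB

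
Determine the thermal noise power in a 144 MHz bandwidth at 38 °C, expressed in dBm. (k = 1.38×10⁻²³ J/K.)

T = 38 °C + 273.15 = 311.15 K
P_n = kTB = 1.38×10⁻²³ × 311.15 × 1.44×10⁸ = 6.18×10⁻¹³ W
In dBm: 10 log₁₀(6.18×10⁻¹³ / 10⁻³) = −92.1 dBm

−92.1 dBm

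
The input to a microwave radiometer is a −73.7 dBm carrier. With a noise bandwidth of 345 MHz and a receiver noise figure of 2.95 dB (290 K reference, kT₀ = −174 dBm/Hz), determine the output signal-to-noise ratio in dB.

12.0 dB

Noise floor: N = −174 + 10 log₁₀(B) + NF
10 log₁₀(3.45×10⁸) = 85.38 dB
N = −174 + 85.38 + 2.95 = −85.67 dBm
SNR = P_sig − N = −73.7 − (−85.67) = 11.97 dB → 12.0 dB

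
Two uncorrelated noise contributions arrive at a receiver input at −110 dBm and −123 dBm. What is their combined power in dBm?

−109.8 dBm

Convert to linear, add, convert back:
P₁ = 1.00×10⁻¹⁴ W, P₂ = 5.01×10⁻¹⁶ W
P_tot = 1.05×10⁻¹⁴ W → 10 log₁₀(P_tot / 10⁻³) = −109.8 dBm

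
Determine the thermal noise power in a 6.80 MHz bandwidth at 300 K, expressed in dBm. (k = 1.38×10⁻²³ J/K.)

−105.5 dBm

P_n = kTB = 1.38×10⁻²³ × 300 × 6.80×10⁶ = 2.82×10⁻¹⁴ W
In dBm: 10 log₁₀(2.82×10⁻¹⁴ / 10⁻³) = −105.5 dBm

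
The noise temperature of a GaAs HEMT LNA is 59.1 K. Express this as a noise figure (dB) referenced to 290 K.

F = 1 + T_e/T₀ = 1 + 59.1/290 = 1.20379
NF = 10 log₁₀(1.20379) = 0.806 dB

0.806 dB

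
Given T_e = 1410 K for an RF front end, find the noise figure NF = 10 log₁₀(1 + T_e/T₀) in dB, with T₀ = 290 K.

7.68 dB

F = 1 + T_e/T₀ = 1 + 1410/290 = 5.86207
NF = 10 log₁₀(5.86207) = 7.68 dB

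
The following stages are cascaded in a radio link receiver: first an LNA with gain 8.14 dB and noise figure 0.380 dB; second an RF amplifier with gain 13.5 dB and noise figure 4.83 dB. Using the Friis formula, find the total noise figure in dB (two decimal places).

1.48 dB

Convert to linear (a loss of L dB is a gain of −L dB): F_i = 10^(NF_i/10), G_i = 10^(G_i,dB/10)
  Stage 1: F_1 = 10^(0.380/10) = 1.091, G_1 = 10^(8.14/10) = 6.516
  Stage 2: F_2 = 10^(4.83/10) = 3.041, G_2 = 10^(13.5/10) = 22.39
Friis cascade:
  F = 1.091 + (3.041 − 1)/6.516 = 1.405
NF = 10 log₁₀(1.405) = 1.48 dB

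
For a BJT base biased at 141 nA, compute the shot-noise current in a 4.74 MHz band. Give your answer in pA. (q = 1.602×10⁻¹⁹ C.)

I_n = √(2qI·B)
2qI·B = 2 × 1.602×10⁻¹⁹ × 1.41×10⁻⁷ × 4.74×10⁶ = 2.14×10⁻¹⁹ A²
I_n = √(2.14×10⁻¹⁹) = 4.63×10⁻¹⁰ A = 463 pA

463 pA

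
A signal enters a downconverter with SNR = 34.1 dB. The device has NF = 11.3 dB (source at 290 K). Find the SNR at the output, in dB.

22.8 dB

By definition F = SNR_in/SNR_out, so in dB: SNR_out = SNR_in − NF
SNR_out = 34.1 − 11.3 = 22.8 dB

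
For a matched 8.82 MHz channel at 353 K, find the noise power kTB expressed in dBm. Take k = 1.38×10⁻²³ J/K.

−103.7 dBm

P_n = kTB = 1.38×10⁻²³ × 353 × 8.82×10⁶ = 4.30×10⁻¹⁴ W
In dBm: 10 log₁₀(4.30×10⁻¹⁴ / 10⁻³) = −103.7 dBm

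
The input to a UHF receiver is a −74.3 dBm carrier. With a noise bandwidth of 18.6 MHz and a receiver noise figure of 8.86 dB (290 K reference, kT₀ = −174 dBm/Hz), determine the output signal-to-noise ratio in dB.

18.1 dB

Noise floor: N = −174 + 10 log₁₀(B) + NF
10 log₁₀(1.86×10⁷) = 72.7 dB
N = −174 + 72.7 + 8.86 = −92.44 dBm
SNR = P_sig − N = −74.3 − (−92.44) = 18.14 dB → 18.1 dB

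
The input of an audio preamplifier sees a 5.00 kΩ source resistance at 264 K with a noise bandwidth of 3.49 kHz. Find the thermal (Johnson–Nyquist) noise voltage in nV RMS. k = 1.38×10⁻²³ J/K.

V_n = √(4kTRB)
4kTRB = 4 × 1.38×10⁻²³ × 264 × 5.00×10³ × 3.49×10³ = 2.54×10⁻¹³ V²
V_n = √(2.54×10⁻¹³) = 5.04×10⁻⁷ V = 504 nV

504 nV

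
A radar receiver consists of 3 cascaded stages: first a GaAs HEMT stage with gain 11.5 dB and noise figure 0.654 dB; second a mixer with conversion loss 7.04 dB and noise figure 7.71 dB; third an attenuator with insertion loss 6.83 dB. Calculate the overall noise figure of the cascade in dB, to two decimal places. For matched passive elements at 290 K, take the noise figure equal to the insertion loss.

4.59 dB

Convert to linear (a loss of L dB is a gain of −L dB): F_i = 10^(NF_i/10), G_i = 10^(G_i,dB/10)
  Stage 1: F_1 = 10^(0.654/10) = 1.163, G_1 = 10^(11.5/10) = 14.13
  Stage 2: F_2 = 10^(7.71/10) = 5.902, G_2 = 10^(−7.04/10) = 0.1977
  Stage 3: F_3 = 10^(6.83/10) = 4.819, G_3 = 10^(−6.83/10) = 0.2075
Friis cascade:
  F = 1.163 + (5.902 − 1)/14.13 + (4.819 − 1)/2.793 = 2.877
NF = 10 log₁₀(2.877) = 4.59 dB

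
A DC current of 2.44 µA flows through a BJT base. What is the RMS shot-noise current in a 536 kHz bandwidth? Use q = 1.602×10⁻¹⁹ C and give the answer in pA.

I_n = √(2qI·B)
2qI·B = 2 × 1.602×10⁻¹⁹ × 2.44×10⁻⁶ × 5.36×10⁵ = 4.19×10⁻¹⁹ A²
I_n = √(4.19×10⁻¹⁹) = 6.47×10⁻¹⁰ A = 647 pA

647 pA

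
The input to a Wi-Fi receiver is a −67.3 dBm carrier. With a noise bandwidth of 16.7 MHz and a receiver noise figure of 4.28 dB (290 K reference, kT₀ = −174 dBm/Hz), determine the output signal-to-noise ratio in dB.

Noise floor: N = −174 + 10 log₁₀(B) + NF
10 log₁₀(1.67×10⁷) = 72.23 dB
N = −174 + 72.23 + 4.28 = −97.49 dBm
SNR = P_sig − N = −67.3 − (−97.49) = 30.19 dB → 30.2 dB

30.2 dB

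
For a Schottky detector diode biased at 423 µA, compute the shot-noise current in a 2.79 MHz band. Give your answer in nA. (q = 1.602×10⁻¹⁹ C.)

19.4 nA

I_n = √(2qI·B)
2qI·B = 2 × 1.602×10⁻¹⁹ × 4.23×10⁻⁴ × 2.79×10⁶ = 3.78×10⁻¹⁶ A²
I_n = √(3.78×10⁻¹⁶) = 1.94×10⁻⁸ A = 19.4 nA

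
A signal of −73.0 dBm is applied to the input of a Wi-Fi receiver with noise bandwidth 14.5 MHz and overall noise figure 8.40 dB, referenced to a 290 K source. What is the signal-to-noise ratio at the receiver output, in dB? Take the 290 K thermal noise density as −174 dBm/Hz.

21.0 dB

Noise floor: N = −174 + 10 log₁₀(B) + NF
10 log₁₀(1.45×10⁷) = 71.61 dB
N = −174 + 71.61 + 8.40 = −93.99 dBm
SNR = P_sig − N = −73.0 − (−93.99) = 20.99 dB → 21.0 dB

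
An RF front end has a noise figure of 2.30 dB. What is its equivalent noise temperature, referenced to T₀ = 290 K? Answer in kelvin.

202 K

F = 10^(2.30/10) = 1.69824
T_e = (F − 1)·T₀ = (1.69824 − 1) × 290 = 202 K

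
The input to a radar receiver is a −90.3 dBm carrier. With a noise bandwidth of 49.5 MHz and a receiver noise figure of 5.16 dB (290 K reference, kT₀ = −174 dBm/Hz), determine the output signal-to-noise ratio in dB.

1.6 dB

Noise floor: N = −174 + 10 log₁₀(B) + NF
10 log₁₀(4.95×10⁷) = 76.95 dB
N = −174 + 76.95 + 5.16 = −91.89 dBm
SNR = P_sig − N = −90.3 − (−91.89) = 1.59 dB → 1.6 dB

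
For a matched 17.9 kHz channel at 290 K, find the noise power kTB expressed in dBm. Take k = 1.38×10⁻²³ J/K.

−131.4 dBm

P_n = kTB = 1.38×10⁻²³ × 290 × 1.79×10⁴ = 7.16×10⁻¹⁷ W
In dBm: 10 log₁₀(7.16×10⁻¹⁷ / 10⁻³) = −131.4 dBm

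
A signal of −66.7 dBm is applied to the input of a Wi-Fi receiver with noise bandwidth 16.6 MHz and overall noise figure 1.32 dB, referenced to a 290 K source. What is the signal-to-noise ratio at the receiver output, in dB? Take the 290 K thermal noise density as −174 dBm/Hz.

33.8 dB

Noise floor: N = −174 + 10 log₁₀(B) + NF
10 log₁₀(1.66×10⁷) = 72.2 dB
N = −174 + 72.2 + 1.32 = −100.48 dBm
SNR = P_sig − N = −66.7 − (−100.48) = 33.78 dB → 33.8 dB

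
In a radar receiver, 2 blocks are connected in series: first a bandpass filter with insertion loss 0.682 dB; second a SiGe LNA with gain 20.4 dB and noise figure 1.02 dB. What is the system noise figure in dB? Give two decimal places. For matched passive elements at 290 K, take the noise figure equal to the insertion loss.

1.70 dB

Convert to linear (a loss of L dB is a gain of −L dB): F_i = 10^(NF_i/10), G_i = 10^(G_i,dB/10)
  Stage 1: F_1 = 10^(0.682/10) = 1.170, G_1 = 10^(−0.682/10) = 0.8547
  Stage 2: F_2 = 10^(1.02/10) = 1.265, G_2 = 10^(20.4/10) = 109.6
Friis cascade:
  F = 1.170 + (1.265 − 1)/0.8547 = 1.480
NF = 10 log₁₀(1.480) = 1.70 dB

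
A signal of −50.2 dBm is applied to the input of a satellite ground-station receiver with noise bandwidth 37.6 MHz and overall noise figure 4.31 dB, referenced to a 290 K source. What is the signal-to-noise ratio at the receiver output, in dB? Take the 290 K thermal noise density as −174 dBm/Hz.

43.7 dB

Noise floor: N = −174 + 10 log₁₀(B) + NF
10 log₁₀(3.76×10⁷) = 75.75 dB
N = −174 + 75.75 + 4.31 = −93.94 dBm
SNR = P_sig − N = −50.2 − (−93.94) = 43.74 dB → 43.7 dB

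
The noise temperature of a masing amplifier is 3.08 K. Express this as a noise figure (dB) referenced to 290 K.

0.046 dB

F = 1 + T_e/T₀ = 1 + 3.08/290 = 1.01062
NF = 10 log₁₀(1.01062) = 0.046 dB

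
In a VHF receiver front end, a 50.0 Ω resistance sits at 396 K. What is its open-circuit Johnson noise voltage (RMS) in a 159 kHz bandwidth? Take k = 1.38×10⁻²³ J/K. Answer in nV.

V_n = √(4kTRB)
4kTRB = 4 × 1.38×10⁻²³ × 396 × 5.00×10¹ × 1.59×10⁵ = 1.74×10⁻¹³ V²
V_n = √(1.74×10⁻¹³) = 4.17×10⁻⁷ V = 417 nV

417 nV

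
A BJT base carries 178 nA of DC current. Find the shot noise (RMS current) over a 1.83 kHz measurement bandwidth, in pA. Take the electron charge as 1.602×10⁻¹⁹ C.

I_n = √(2qI·B)
2qI·B = 2 × 1.602×10⁻¹⁹ × 1.78×10⁻⁷ × 1.83×10³ = 1.04×10⁻²² A²
I_n = √(1.04×10⁻²²) = 1.02×10⁻¹¹ A = 10.2 pA

10.2 pA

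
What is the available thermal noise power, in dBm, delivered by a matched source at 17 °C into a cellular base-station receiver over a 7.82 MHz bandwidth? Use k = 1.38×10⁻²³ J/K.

T = 17 °C + 273.15 = 290.15 K
P_n = kTB = 1.38×10⁻²³ × 290.15 × 7.82×10⁶ = 3.13×10⁻¹⁴ W
In dBm: 10 log₁₀(3.13×10⁻¹⁴ / 10⁻³) = −105.0 dBm

−105.0 dBm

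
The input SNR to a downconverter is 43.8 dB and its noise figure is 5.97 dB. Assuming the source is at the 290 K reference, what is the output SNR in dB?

37.83 dB

By definition F = SNR_in/SNR_out, so in dB: SNR_out = SNR_in − NF
SNR_out = 43.8 − 5.97 = 37.83 dB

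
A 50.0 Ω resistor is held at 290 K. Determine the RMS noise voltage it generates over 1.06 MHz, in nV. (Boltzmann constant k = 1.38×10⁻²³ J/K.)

921 nV

V_n = √(4kTRB)
4kTRB = 4 × 1.38×10⁻²³ × 290 × 5.00×10¹ × 1.06×10⁶ = 8.48×10⁻¹³ V²
V_n = √(8.48×10⁻¹³) = 9.21×10⁻⁷ V = 921 nV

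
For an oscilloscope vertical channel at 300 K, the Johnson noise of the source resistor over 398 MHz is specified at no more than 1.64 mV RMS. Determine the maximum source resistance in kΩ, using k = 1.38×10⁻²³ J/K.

408 kΩ

Johnson–Nyquist: V_n = √(4kTRB) ⇒ R = V_n² / (4kTB)
4kTB = 4 × 1.38×10⁻²³ × 300 × 3.98×10⁸ = 6.59×10⁻¹²
R = (1.64×10⁻³)² / 6.59×10⁻¹² = 4.08×10⁵ Ω = 408 kΩ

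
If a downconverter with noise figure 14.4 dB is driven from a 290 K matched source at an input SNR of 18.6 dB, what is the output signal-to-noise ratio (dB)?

4.2 dB

By definition F = SNR_in/SNR_out, so in dB: SNR_out = SNR_in − NF
SNR_out = 18.6 − 14.4 = 4.2 dB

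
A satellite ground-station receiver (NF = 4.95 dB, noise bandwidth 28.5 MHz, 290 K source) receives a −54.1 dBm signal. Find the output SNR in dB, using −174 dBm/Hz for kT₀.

Noise floor: N = −174 + 10 log₁₀(B) + NF
10 log₁₀(2.85×10⁷) = 74.55 dB
N = −174 + 74.55 + 4.95 = −94.50 dBm
SNR = P_sig − N = −54.1 − (−94.50) = 40.40 dB → 40.4 dB

40.4 dB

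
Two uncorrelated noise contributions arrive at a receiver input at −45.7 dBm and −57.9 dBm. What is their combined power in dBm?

−45.4 dBm

Convert to linear, add, convert back:
P₁ = 2.69×10⁻⁸ W, P₂ = 1.62×10⁻⁹ W
P_tot = 2.85×10⁻⁸ W → 10 log₁₀(P_tot / 10⁻³) = −45.4 dBm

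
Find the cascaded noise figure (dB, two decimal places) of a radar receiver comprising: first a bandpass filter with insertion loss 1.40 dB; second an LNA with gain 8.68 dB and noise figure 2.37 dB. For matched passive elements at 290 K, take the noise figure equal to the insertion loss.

3.77 dB

Convert to linear (a loss of L dB is a gain of −L dB): F_i = 10^(NF_i/10), G_i = 10^(G_i,dB/10)
  Stage 1: F_1 = 10^(1.40/10) = 1.380, G_1 = 10^(−1.40/10) = 0.7244
  Stage 2: F_2 = 10^(2.37/10) = 1.726, G_2 = 10^(8.68/10) = 7.379
Friis cascade:
  F = 1.380 + (1.726 − 1)/0.7244 = 2.382
NF = 10 log₁₀(2.382) = 3.77 dB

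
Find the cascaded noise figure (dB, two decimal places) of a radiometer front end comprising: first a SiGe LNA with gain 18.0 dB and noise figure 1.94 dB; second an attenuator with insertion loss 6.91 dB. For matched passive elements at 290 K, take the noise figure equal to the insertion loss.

2.11 dB

Convert to linear (a loss of L dB is a gain of −L dB): F_i = 10^(NF_i/10), G_i = 10^(G_i,dB/10)
  Stage 1: F_1 = 10^(1.94/10) = 1.563, G_1 = 10^(18.0/10) = 63.10
  Stage 2: F_2 = 10^(6.91/10) = 4.909, G_2 = 10^(−6.91/10) = 0.2037
Friis cascade:
  F = 1.563 + (4.909 − 1)/63.10 = 1.625
NF = 10 log₁₀(1.625) = 2.11 dB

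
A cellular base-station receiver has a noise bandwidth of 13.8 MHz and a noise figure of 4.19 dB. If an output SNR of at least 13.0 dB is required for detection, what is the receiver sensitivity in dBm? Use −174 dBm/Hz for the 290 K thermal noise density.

−85.4 dBm

Sensitivity = −174 + 10 log₁₀(B) + NF + SNR_min
= −174 + 71.4 + 4.19 + 13.0
= −85.41 dBm → −85.4 dBm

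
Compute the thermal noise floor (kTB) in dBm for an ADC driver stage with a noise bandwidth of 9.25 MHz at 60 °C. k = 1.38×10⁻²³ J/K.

T = 60 °C + 273.15 = 333.15 K
P_n = kTB = 1.38×10⁻²³ × 333.15 × 9.25×10⁶ = 4.25×10⁻¹⁴ W
In dBm: 10 log₁₀(4.25×10⁻¹⁴ / 10⁻³) = −103.7 dBm

−103.7 dBm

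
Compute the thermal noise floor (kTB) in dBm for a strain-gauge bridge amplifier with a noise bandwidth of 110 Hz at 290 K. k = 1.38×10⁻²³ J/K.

−153.6 dBm

P_n = kTB = 1.38×10⁻²³ × 290 × 1.10×10² = 4.40×10⁻¹⁹ W
In dBm: 10 log₁₀(4.40×10⁻¹⁹ / 10⁻³) = −153.6 dBm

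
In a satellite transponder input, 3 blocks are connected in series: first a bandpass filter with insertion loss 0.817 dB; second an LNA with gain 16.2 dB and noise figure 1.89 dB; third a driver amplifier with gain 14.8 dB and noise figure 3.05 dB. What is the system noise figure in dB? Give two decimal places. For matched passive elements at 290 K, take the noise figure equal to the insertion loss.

2.78 dB

Convert to linear (a loss of L dB is a gain of −L dB): F_i = 10^(NF_i/10), G_i = 10^(G_i,dB/10)
  Stage 1: F_1 = 10^(0.817/10) = 1.207, G_1 = 10^(−0.817/10) = 0.8285
  Stage 2: F_2 = 10^(1.89/10) = 1.545, G_2 = 10^(16.2/10) = 41.69
  Stage 3: F_3 = 10^(3.05/10) = 2.018, G_3 = 10^(14.8/10) = 30.20
Friis cascade:
  F = 1.207 + (1.545 − 1)/0.8285 + (2.018 − 1)/34.54 = 1.895
NF = 10 log₁₀(1.895) = 2.78 dB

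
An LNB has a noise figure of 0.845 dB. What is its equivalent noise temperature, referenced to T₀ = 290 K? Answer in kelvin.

F = 10^(0.845/10) = 1.21479
T_e = (F − 1)·T₀ = (1.21479 − 1) × 290 = 62.3 K

62.3 K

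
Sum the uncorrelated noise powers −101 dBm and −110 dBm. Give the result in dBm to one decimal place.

Convert to linear, add, convert back:
P₁ = 7.94×10⁻¹⁴ W, P₂ = 1.00×10⁻¹⁴ W
P_tot = 8.94×10⁻¹⁴ W → 10 log₁₀(P_tot / 10⁻³) = −100.5 dBm

−100.5 dBm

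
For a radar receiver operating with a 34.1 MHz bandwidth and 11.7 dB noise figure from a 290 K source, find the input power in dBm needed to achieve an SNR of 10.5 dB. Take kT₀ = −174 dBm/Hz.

−76.5 dBm

Sensitivity = −174 + 10 log₁₀(B) + NF + SNR_min
= −174 + 75.33 + 11.7 + 10.5
= −76.47 dBm → −76.5 dBm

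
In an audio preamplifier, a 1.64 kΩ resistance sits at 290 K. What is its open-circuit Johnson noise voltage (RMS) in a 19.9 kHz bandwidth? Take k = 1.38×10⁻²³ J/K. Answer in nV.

V_n = √(4kTRB)
4kTRB = 4 × 1.38×10⁻²³ × 290 × 1.64×10³ × 1.99×10⁴ = 5.22×10⁻¹³ V²
V_n = √(5.22×10⁻¹³) = 7.23×10⁻⁷ V = 723 nV

723 nV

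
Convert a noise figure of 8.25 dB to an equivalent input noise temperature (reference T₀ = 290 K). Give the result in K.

F = 10^(8.25/10) = 6.68344
T_e = (F − 1)·T₀ = (6.68344 − 1) × 290 = 1648 K

1648 K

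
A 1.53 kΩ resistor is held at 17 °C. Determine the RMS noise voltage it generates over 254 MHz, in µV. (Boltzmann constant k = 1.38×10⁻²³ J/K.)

78.9 µV

T = 17 °C + 273.15 = 290.15 K
V_n = √(4kTRB)
4kTRB = 4 × 1.38×10⁻²³ × 290.15 × 1.53×10³ × 2.54×10⁸ = 6.22×10⁻⁹ V²
V_n = √(6.22×10⁻⁹) = 7.89×10⁻⁵ V = 78.9 µV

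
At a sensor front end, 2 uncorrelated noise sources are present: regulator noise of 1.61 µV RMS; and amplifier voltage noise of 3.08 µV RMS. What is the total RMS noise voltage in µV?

3.48 µV

Uncorrelated sources add in power (mean-square): V_tot = √(ΣV_i²)
V_tot = √[(1.61×10⁻⁶)² + (3.08×10⁻⁶)²] = 3.48×10⁻⁶ V = 3.48 µV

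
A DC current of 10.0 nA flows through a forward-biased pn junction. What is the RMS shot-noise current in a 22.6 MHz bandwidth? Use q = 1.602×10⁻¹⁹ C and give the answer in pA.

269 pA

I_n = √(2qI·B)
2qI·B = 2 × 1.602×10⁻¹⁹ × 1.00×10⁻⁸ × 2.26×10⁷ = 7.24×10⁻²⁰ A²
I_n = √(7.24×10⁻²⁰) = 2.69×10⁻¹⁰ A = 269 pA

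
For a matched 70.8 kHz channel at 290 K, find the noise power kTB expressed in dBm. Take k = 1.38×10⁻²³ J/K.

P_n = kTB = 1.38×10⁻²³ × 290 × 7.08×10⁴ = 2.83×10⁻¹⁶ W
In dBm: 10 log₁₀(2.83×10⁻¹⁶ / 10⁻³) = −125.5 dBm

−125.5 dBm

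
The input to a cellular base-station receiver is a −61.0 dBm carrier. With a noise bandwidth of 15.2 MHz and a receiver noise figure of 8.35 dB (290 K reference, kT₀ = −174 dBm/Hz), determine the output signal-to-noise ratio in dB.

Noise floor: N = −174 + 10 log₁₀(B) + NF
10 log₁₀(1.52×10⁷) = 71.82 dB
N = −174 + 71.82 + 8.35 = −93.83 dBm
SNR = P_sig − N = −61.0 − (−93.83) = 32.83 dB → 32.8 dB

32.8 dB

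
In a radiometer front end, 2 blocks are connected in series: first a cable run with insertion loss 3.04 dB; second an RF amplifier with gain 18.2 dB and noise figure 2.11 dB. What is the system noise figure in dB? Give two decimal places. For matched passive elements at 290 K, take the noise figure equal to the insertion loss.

5.15 dB

Convert to linear (a loss of L dB is a gain of −L dB): F_i = 10^(NF_i/10), G_i = 10^(G_i,dB/10)
  Stage 1: F_1 = 10^(3.04/10) = 2.014, G_1 = 10^(−3.04/10) = 0.4966
  Stage 2: F_2 = 10^(2.11/10) = 1.626, G_2 = 10^(18.2/10) = 66.07
Friis cascade:
  F = 2.014 + (1.626 − 1)/0.4966 = 3.273
NF = 10 log₁₀(3.273) = 5.15 dB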